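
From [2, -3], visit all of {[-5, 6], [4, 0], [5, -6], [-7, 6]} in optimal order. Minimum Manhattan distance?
30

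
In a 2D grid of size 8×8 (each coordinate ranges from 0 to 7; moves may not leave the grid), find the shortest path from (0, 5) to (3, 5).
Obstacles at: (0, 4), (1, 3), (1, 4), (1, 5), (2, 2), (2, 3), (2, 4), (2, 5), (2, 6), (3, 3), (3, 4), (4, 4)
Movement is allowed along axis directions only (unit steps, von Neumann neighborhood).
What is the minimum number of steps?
7
(one shortest path: (0, 5) → (0, 6) → (1, 6) → (1, 7) → (2, 7) → (3, 7) → (3, 6) → (3, 5))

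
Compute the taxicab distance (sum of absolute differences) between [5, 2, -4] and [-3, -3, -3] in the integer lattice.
14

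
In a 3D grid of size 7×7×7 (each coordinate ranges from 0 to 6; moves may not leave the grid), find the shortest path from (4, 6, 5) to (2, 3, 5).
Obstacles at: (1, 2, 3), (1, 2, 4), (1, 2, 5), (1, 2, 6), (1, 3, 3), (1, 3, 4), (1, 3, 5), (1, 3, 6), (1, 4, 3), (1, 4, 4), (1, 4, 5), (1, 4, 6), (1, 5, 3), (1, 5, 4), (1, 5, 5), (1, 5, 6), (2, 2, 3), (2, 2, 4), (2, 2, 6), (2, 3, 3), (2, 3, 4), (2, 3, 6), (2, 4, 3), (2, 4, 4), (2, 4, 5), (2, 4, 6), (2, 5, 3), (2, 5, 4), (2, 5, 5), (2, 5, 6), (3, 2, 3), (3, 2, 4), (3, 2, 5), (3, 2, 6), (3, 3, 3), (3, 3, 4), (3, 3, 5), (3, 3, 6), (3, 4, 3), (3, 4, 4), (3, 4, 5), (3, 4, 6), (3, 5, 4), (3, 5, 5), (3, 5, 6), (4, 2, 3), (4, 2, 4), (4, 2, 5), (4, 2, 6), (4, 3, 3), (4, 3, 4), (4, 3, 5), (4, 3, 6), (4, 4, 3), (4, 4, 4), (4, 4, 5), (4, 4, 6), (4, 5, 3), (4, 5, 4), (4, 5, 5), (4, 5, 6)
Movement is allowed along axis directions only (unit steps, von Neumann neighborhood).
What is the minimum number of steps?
11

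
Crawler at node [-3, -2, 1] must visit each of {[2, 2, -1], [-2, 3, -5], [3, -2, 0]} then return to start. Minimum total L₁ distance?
34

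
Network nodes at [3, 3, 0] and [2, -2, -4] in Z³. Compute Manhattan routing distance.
10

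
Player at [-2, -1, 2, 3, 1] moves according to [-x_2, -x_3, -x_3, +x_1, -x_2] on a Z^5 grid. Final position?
(-1, -3, 0, 3, 1)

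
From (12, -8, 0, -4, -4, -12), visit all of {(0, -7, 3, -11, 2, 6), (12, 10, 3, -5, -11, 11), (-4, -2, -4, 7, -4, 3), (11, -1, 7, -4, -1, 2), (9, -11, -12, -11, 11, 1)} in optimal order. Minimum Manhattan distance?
215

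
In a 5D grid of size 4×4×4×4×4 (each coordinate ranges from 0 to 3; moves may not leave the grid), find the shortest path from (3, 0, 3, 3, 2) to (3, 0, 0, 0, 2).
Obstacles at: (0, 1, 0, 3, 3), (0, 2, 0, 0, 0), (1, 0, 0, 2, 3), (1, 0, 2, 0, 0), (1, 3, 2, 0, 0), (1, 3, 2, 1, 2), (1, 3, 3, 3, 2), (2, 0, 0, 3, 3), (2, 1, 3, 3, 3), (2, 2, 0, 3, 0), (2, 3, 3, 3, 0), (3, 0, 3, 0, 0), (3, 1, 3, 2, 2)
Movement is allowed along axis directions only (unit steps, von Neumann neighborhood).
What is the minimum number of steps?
6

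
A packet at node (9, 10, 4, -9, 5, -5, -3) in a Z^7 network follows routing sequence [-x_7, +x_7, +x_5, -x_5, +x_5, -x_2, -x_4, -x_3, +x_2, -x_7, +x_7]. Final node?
(9, 10, 3, -10, 6, -5, -3)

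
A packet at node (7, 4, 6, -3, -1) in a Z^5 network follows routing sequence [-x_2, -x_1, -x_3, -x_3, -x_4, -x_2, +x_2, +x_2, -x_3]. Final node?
(6, 4, 3, -4, -1)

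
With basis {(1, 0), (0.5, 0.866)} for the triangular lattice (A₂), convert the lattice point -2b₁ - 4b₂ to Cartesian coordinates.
(-4, -3.464)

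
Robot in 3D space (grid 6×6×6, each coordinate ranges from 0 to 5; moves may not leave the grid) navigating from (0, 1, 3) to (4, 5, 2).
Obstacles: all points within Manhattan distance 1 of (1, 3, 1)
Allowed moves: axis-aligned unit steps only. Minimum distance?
9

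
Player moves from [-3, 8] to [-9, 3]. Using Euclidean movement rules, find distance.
7.81025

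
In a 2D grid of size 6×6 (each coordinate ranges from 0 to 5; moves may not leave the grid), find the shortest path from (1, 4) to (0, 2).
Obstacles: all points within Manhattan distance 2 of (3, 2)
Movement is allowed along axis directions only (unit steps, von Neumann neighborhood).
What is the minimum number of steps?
3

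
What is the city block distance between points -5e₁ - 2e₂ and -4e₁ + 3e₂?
6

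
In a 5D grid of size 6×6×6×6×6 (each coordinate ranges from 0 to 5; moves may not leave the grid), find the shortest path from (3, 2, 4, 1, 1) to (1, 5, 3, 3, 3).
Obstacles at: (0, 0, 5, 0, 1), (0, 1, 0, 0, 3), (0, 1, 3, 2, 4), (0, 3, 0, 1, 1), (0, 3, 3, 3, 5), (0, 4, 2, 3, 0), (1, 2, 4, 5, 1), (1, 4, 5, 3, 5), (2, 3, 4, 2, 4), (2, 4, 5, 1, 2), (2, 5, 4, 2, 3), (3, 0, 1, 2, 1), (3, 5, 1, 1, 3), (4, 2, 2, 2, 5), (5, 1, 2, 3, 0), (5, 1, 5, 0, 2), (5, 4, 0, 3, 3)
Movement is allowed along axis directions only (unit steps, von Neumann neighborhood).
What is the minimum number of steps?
10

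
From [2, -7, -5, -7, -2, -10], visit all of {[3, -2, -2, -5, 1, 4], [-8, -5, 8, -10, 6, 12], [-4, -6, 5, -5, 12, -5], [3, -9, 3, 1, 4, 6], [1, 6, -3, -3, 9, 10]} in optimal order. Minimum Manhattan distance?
163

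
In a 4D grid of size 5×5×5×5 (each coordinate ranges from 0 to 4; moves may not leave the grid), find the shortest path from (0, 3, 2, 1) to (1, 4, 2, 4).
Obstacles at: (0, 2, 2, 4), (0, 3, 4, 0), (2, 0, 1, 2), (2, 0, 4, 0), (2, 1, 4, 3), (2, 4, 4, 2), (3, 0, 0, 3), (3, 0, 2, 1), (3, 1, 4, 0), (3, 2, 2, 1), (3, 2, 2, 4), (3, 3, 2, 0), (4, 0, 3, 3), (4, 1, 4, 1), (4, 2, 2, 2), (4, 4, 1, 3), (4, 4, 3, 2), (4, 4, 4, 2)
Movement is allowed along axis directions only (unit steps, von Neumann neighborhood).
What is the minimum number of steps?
5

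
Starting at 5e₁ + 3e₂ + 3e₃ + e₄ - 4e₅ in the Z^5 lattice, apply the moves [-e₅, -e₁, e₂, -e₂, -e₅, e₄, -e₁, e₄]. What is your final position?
(3, 3, 3, 3, -6)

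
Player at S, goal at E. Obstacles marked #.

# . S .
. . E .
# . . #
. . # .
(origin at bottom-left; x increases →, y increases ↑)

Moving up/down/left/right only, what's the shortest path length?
1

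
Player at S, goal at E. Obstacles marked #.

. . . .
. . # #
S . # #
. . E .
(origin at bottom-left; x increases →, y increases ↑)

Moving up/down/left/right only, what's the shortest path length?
3
(one shortest path: (0, 1) → (1, 1) → (1, 0) → (2, 0))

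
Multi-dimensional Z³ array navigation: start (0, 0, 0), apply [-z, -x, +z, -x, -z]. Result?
(-2, 0, -1)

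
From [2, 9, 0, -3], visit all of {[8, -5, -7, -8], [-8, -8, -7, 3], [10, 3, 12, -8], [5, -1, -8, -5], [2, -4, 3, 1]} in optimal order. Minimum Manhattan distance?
115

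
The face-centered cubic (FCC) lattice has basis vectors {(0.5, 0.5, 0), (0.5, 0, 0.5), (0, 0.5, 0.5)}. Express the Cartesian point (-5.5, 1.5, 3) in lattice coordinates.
-7b₁ - 4b₂ + 10b₃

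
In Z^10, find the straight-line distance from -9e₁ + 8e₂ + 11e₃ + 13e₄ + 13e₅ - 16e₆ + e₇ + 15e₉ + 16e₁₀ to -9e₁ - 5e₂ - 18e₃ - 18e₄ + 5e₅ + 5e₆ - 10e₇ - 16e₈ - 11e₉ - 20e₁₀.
69.4622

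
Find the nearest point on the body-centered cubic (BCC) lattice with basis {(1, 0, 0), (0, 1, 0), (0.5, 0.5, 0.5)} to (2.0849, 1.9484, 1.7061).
(2, 2, 2)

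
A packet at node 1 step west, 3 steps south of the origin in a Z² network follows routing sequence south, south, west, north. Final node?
(-2, -4)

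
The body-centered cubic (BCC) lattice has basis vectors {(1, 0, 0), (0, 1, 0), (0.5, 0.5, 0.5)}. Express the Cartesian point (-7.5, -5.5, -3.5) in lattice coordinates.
-4b₁ - 2b₂ - 7b₃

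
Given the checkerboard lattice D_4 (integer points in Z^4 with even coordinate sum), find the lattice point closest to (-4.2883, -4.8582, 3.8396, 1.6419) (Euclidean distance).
(-4, -5, 4, 1)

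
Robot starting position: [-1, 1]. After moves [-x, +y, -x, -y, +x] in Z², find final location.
(-2, 1)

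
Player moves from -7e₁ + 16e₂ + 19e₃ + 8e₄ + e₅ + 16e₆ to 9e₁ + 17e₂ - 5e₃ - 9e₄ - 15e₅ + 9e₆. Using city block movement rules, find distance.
81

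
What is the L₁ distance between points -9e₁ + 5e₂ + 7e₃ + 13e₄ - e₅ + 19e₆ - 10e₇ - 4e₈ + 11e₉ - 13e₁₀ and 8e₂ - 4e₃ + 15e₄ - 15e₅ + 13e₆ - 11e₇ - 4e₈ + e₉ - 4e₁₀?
65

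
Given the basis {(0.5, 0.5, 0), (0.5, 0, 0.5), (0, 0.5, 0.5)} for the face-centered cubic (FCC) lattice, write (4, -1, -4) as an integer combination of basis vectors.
7b₁ + b₂ - 9b₃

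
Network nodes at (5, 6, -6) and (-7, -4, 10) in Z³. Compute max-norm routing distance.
16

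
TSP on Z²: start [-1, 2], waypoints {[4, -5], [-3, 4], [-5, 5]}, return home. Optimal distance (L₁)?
38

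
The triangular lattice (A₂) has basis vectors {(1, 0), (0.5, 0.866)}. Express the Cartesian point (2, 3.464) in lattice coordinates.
4b₂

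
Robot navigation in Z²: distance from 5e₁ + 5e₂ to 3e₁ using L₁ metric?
7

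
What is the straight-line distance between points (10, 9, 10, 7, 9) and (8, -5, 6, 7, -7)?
21.7256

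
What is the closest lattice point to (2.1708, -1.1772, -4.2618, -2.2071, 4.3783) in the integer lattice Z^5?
(2, -1, -4, -2, 4)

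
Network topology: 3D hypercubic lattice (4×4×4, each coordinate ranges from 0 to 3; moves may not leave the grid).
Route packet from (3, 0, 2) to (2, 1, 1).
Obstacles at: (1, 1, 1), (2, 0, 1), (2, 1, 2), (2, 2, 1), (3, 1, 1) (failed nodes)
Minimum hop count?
5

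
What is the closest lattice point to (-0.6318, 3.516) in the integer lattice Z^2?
(-1, 4)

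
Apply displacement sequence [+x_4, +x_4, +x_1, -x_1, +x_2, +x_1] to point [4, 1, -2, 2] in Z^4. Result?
(5, 2, -2, 4)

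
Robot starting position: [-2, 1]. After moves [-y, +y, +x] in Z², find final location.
(-1, 1)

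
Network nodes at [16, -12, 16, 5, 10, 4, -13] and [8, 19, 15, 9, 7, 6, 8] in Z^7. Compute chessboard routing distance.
31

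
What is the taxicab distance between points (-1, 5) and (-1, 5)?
0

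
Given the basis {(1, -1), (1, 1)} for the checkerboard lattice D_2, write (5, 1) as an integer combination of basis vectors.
2b₁ + 3b₂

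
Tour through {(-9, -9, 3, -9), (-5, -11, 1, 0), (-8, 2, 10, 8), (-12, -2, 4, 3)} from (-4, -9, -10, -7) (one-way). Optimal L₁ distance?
78
(one optimal route: (-4, -9, -10, -7) → (-9, -9, 3, -9) → (-5, -11, 1, 0) → (-12, -2, 4, 3) → (-8, 2, 10, 8))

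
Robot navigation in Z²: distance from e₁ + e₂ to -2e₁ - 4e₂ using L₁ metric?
8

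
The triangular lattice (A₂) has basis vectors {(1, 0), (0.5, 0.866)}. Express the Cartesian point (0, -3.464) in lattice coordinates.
2b₁ - 4b₂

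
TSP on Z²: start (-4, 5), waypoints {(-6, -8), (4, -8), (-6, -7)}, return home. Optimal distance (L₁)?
46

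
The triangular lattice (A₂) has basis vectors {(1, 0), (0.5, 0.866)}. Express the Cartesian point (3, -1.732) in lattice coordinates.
4b₁ - 2b₂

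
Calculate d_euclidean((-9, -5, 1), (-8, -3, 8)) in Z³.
7.34847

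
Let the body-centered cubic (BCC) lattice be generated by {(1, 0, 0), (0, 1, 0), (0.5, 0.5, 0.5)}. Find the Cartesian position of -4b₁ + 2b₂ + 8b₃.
(0, 6, 4)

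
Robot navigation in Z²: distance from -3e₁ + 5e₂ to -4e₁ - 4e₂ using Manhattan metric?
10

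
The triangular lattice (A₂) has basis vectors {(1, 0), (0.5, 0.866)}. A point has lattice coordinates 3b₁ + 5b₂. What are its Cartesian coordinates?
(5.5, 4.33)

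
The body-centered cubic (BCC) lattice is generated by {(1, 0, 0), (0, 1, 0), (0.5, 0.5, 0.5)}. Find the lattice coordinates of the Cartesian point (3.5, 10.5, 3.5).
7b₂ + 7b₃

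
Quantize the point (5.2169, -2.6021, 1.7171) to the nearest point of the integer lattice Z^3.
(5, -3, 2)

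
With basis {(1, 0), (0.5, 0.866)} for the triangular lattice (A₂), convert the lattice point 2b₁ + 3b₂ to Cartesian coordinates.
(3.5, 2.598)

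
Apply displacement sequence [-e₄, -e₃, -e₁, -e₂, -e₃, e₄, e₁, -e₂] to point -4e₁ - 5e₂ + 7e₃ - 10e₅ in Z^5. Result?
(-4, -7, 5, 0, -10)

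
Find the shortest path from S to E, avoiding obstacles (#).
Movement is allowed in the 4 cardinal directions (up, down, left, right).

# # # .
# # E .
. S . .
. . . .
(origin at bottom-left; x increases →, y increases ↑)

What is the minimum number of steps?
2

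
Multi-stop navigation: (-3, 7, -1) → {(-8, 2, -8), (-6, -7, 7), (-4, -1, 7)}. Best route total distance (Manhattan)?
47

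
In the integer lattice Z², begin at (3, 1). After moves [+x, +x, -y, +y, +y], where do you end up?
(5, 2)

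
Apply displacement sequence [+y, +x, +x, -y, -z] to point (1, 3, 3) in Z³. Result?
(3, 3, 2)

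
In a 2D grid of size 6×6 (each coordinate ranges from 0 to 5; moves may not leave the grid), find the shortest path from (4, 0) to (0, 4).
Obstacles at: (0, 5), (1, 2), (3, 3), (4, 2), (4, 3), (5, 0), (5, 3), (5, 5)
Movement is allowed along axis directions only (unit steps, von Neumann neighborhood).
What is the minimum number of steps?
8
(one shortest path: (4, 0) → (3, 0) → (2, 0) → (1, 0) → (0, 0) → (0, 1) → (0, 2) → (0, 3) → (0, 4))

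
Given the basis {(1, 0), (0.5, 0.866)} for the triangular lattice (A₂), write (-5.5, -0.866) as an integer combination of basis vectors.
-5b₁ - b₂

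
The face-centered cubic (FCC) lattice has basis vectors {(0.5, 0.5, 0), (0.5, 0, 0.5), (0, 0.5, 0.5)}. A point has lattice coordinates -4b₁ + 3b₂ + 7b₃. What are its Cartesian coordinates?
(-0.5, 1.5, 5)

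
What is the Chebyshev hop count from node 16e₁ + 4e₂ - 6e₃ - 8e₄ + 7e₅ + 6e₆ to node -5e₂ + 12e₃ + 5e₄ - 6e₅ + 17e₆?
18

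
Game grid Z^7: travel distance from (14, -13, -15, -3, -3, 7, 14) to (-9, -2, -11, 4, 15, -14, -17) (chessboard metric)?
31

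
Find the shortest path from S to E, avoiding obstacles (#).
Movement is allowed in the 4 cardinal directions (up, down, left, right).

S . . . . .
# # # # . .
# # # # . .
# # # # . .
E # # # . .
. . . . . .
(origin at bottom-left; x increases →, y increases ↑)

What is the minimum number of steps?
14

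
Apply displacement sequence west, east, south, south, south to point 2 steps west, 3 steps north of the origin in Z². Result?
(-2, 0)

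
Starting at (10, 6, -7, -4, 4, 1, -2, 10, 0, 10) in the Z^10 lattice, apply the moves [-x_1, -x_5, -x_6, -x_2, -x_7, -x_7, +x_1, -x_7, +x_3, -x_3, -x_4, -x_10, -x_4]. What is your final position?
(10, 5, -7, -6, 3, 0, -5, 10, 0, 9)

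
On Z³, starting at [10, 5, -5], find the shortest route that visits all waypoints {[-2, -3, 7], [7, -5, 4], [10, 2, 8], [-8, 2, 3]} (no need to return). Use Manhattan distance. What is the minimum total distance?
59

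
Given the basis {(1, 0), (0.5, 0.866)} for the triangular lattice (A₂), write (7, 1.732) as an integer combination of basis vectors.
6b₁ + 2b₂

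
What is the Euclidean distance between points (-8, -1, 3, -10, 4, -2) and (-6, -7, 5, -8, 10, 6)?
12.1655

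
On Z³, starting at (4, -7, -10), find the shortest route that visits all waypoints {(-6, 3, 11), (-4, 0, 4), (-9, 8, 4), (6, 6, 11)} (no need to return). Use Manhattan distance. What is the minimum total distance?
72
(one optimal route: (4, -7, -10) → (-4, 0, 4) → (-9, 8, 4) → (-6, 3, 11) → (6, 6, 11))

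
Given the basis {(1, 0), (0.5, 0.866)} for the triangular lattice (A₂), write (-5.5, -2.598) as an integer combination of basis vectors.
-4b₁ - 3b₂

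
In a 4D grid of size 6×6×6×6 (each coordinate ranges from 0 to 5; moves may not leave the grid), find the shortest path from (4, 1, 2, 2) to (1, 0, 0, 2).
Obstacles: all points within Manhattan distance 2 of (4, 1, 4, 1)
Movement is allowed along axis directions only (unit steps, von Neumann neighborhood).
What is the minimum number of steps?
6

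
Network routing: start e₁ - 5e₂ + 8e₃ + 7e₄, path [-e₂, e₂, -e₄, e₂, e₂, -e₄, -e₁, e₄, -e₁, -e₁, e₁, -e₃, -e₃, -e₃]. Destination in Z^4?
(-1, -3, 5, 6)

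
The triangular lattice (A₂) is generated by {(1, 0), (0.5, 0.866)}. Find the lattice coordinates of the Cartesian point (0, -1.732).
b₁ - 2b₂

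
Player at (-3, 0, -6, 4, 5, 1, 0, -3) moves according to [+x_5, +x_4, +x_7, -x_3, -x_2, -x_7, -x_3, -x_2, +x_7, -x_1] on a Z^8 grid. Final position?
(-4, -2, -8, 5, 6, 1, 1, -3)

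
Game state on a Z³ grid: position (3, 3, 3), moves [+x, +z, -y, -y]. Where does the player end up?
(4, 1, 4)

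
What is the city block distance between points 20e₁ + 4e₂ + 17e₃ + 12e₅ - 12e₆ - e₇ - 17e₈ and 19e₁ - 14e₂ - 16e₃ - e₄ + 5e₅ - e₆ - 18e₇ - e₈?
104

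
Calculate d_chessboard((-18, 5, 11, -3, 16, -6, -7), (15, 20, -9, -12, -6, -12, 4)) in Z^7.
33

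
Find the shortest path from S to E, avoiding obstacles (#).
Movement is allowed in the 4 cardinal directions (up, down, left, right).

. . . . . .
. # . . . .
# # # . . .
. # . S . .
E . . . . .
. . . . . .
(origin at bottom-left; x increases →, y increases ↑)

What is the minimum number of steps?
4
(one shortest path: (3, 2) → (2, 2) → (2, 1) → (1, 1) → (0, 1))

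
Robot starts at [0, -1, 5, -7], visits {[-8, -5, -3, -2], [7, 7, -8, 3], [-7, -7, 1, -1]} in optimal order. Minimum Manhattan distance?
68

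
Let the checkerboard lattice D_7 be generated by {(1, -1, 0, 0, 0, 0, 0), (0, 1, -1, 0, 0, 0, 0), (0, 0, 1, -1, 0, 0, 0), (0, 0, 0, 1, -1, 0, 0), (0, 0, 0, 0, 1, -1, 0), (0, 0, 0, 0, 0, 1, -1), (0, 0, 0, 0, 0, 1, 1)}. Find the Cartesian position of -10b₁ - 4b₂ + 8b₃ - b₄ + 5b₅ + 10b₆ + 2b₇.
(-10, 6, 12, -9, 6, 7, -8)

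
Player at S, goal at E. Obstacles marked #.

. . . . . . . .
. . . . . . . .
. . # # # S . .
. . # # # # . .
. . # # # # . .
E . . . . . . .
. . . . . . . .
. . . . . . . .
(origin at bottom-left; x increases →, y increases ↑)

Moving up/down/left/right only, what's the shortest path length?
10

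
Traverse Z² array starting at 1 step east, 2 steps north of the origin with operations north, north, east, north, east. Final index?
(3, 5)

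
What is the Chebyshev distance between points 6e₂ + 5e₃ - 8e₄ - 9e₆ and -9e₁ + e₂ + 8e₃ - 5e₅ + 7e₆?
16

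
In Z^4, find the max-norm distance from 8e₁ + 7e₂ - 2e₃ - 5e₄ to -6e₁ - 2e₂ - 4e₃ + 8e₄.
14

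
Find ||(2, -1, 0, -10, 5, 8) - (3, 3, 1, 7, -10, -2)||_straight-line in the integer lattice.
25.1396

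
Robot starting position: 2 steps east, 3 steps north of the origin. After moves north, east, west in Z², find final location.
(2, 4)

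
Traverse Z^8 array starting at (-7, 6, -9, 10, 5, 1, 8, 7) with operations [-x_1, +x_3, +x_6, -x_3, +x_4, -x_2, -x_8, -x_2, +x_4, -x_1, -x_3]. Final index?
(-9, 4, -10, 12, 5, 2, 8, 6)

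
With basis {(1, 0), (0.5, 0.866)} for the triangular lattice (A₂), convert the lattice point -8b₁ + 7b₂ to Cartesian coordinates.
(-4.5, 6.062)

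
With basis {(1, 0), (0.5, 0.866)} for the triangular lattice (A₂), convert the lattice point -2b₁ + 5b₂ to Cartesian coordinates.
(0.5, 4.33)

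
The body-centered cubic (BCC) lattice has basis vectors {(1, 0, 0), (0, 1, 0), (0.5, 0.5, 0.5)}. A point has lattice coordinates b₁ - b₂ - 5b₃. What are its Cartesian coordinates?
(-1.5, -3.5, -2.5)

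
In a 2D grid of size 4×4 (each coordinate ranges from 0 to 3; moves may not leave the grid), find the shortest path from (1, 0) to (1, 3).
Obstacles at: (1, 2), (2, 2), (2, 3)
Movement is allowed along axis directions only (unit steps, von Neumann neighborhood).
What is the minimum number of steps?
5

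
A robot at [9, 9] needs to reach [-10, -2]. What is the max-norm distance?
19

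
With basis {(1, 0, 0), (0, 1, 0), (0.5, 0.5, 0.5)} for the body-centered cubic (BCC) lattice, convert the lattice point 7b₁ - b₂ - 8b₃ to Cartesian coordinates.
(3, -5, -4)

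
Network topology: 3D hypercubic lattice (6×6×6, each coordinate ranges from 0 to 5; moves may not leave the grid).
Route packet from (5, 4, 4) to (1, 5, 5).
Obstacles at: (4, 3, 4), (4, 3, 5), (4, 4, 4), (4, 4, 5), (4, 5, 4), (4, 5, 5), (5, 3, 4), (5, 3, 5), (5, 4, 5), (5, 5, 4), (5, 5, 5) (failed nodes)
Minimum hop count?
8
(one shortest path: (5, 4, 4) → (5, 4, 3) → (4, 4, 3) → (3, 4, 3) → (2, 4, 3) → (1, 4, 3) → (1, 5, 3) → (1, 5, 4) → (1, 5, 5))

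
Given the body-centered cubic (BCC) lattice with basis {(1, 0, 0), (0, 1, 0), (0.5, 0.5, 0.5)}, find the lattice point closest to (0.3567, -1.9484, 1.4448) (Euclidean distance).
(0.5, -1.5, 1.5)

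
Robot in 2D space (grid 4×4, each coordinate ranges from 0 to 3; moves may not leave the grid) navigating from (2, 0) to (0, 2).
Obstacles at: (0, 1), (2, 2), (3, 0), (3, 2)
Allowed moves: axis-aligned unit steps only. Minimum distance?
4
(one shortest path: (2, 0) → (1, 0) → (1, 1) → (1, 2) → (0, 2))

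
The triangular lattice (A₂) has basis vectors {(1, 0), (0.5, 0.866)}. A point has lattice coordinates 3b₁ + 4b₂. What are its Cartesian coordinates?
(5, 3.464)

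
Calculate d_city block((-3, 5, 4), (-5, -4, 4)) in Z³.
11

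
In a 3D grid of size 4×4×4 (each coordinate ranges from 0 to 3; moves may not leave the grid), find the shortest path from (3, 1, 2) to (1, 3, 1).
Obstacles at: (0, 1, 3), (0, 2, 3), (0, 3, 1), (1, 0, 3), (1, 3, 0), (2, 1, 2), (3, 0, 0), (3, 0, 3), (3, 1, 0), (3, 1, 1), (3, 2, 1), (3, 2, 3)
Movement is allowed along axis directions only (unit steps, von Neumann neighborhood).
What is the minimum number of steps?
5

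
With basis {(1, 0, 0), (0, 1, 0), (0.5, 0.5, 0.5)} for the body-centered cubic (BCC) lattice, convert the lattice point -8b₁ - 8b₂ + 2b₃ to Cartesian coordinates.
(-7, -7, 1)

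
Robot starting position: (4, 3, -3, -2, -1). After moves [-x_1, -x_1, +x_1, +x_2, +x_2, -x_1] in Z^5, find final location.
(2, 5, -3, -2, -1)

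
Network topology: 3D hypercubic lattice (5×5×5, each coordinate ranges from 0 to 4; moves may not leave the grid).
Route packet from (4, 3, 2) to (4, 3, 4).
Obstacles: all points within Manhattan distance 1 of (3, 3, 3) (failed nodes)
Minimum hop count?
4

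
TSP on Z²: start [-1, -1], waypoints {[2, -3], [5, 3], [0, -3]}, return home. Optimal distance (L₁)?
24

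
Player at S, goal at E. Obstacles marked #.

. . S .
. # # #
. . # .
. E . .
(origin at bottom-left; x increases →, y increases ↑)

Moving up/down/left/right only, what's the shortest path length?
6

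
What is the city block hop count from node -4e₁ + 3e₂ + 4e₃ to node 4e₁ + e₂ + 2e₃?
12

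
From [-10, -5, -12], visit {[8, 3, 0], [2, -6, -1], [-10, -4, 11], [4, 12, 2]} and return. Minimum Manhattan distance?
118
(one optimal route: (-10, -5, -12) → (2, -6, -1) → (8, 3, 0) → (4, 12, 2) → (-10, -4, 11) → (-10, -5, -12))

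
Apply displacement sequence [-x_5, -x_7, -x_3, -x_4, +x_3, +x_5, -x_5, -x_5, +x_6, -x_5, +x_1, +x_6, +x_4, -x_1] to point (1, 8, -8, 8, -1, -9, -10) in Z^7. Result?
(1, 8, -8, 8, -4, -7, -11)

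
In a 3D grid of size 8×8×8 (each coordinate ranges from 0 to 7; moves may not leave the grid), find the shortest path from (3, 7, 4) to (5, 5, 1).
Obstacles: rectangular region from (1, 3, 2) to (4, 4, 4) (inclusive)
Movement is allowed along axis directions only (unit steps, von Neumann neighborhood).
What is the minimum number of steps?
7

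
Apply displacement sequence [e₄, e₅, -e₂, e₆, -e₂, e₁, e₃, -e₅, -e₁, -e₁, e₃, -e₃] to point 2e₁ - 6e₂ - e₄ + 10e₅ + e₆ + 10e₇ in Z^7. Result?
(1, -8, 1, 0, 10, 2, 10)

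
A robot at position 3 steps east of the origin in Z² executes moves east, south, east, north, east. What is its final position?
(6, 0)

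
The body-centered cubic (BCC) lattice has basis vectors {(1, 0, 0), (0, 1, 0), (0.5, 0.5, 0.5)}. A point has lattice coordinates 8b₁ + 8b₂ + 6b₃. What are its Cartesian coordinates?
(11, 11, 3)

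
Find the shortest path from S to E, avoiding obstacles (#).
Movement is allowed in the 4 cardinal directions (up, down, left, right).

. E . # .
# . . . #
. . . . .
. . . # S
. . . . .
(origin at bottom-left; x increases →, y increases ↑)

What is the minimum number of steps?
6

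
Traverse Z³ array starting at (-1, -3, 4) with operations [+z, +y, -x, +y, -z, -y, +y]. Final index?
(-2, -1, 4)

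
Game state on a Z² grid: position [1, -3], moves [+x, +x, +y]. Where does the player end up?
(3, -2)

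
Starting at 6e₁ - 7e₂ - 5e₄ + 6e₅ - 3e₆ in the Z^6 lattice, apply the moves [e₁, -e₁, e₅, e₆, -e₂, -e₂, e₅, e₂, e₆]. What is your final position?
(6, -8, 0, -5, 8, -1)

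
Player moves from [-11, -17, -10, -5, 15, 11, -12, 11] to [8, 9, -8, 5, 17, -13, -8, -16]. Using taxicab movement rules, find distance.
114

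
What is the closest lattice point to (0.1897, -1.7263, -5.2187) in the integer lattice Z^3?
(0, -2, -5)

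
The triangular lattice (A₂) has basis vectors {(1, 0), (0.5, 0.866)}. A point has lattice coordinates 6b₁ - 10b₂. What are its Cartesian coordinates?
(1, -8.66)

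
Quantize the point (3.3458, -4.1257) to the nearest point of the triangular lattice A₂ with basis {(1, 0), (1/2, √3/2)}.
(3.5, -4.33)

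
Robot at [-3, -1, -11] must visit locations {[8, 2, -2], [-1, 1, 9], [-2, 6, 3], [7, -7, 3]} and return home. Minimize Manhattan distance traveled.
94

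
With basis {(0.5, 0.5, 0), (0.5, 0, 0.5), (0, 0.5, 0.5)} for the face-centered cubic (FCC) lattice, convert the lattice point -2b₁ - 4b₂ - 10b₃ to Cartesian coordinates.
(-3, -6, -7)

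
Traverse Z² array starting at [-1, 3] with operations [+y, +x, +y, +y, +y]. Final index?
(0, 7)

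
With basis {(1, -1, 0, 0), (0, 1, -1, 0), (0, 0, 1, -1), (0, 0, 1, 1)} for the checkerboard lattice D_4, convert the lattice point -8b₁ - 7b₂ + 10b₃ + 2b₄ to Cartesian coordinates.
(-8, 1, 19, -8)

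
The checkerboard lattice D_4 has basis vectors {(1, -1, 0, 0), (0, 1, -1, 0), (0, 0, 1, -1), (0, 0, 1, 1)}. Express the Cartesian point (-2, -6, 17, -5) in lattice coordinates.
-2b₁ - 8b₂ + 7b₃ + 2b₄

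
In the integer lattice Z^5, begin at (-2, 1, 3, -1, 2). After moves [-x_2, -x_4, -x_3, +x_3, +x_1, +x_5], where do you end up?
(-1, 0, 3, -2, 3)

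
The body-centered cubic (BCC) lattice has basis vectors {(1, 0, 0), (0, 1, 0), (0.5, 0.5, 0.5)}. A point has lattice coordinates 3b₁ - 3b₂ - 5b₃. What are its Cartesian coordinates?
(0.5, -5.5, -2.5)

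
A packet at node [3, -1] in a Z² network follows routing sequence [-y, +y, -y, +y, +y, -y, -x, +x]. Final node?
(3, -1)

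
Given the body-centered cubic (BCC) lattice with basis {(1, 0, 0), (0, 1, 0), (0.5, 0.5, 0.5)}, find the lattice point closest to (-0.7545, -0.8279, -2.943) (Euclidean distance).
(-1, -1, -3)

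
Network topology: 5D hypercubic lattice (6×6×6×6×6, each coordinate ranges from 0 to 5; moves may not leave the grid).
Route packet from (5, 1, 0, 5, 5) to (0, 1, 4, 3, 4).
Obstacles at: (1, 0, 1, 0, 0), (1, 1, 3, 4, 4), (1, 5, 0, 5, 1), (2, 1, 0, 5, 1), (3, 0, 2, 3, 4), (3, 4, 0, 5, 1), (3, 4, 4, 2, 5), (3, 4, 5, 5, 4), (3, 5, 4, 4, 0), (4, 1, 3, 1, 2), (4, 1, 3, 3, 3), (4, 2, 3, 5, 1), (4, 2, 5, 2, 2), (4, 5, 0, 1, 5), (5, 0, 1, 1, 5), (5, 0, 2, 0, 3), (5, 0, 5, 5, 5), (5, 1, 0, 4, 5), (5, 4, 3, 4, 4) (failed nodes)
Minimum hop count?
12
(one shortest path: (5, 1, 0, 5, 5) → (4, 1, 0, 5, 5) → (3, 1, 0, 5, 5) → (2, 1, 0, 5, 5) → (1, 1, 0, 5, 5) → (0, 1, 0, 5, 5) → (0, 1, 1, 5, 5) → (0, 1, 2, 5, 5) → (0, 1, 3, 5, 5) → (0, 1, 4, 5, 5) → (0, 1, 4, 4, 5) → (0, 1, 4, 3, 5) → (0, 1, 4, 3, 4))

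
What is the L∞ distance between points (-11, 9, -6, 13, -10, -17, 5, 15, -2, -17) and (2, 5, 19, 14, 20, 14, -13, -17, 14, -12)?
32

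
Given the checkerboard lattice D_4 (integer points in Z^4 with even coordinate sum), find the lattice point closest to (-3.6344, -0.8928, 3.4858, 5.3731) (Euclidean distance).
(-4, -1, 4, 5)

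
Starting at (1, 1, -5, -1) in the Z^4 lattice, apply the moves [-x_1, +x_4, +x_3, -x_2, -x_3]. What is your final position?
(0, 0, -5, 0)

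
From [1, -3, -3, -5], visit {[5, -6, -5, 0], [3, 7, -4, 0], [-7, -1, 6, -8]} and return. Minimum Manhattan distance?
88
(one optimal route: (1, -3, -3, -5) → (5, -6, -5, 0) → (3, 7, -4, 0) → (-7, -1, 6, -8) → (1, -3, -3, -5))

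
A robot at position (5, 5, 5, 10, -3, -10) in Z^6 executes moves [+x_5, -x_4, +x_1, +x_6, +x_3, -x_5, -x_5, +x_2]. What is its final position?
(6, 6, 6, 9, -4, -9)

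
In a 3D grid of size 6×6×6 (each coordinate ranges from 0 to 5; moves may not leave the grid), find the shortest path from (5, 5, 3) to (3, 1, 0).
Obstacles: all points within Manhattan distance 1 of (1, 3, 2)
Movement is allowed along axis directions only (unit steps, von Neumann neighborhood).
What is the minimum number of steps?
9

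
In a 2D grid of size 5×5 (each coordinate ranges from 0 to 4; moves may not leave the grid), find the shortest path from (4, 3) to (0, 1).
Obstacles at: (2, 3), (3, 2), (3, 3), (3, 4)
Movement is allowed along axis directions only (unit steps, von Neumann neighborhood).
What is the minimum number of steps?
6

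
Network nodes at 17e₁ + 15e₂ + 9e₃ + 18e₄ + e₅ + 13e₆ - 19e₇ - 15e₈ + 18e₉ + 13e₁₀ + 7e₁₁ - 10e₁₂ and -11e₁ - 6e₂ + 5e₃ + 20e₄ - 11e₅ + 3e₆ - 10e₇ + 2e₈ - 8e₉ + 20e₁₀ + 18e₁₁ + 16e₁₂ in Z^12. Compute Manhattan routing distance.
173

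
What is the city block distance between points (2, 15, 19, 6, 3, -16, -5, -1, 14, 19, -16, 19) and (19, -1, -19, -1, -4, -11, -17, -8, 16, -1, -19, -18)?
171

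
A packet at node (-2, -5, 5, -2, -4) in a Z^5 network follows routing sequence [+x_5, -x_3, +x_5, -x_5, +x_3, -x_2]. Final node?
(-2, -6, 5, -2, -3)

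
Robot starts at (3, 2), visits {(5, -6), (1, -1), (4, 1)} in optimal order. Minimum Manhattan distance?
16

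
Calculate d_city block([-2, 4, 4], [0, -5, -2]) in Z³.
17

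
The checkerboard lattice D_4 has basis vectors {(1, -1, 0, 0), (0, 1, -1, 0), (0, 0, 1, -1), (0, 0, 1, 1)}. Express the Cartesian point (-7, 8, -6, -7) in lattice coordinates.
-7b₁ + b₂ + b₃ - 6b₄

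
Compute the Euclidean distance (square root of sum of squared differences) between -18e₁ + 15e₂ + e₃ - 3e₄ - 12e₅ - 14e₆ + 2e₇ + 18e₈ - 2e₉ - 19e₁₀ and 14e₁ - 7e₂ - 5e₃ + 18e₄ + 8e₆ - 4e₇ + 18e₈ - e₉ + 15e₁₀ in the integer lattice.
61.6928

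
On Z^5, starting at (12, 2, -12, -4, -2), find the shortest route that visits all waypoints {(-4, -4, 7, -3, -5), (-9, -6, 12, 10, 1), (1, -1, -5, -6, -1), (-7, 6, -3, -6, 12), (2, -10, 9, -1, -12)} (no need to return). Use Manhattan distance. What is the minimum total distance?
162
(one optimal route: (12, 2, -12, -4, -2) → (1, -1, -5, -6, -1) → (-7, 6, -3, -6, 12) → (-4, -4, 7, -3, -5) → (2, -10, 9, -1, -12) → (-9, -6, 12, 10, 1))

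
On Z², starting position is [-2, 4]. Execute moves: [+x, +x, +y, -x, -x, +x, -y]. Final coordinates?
(-1, 4)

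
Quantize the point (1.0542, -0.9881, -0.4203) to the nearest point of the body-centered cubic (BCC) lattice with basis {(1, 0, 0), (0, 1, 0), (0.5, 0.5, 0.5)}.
(1, -1, 0)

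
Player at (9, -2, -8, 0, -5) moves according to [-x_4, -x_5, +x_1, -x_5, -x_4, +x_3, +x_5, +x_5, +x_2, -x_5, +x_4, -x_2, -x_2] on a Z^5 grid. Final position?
(10, -3, -7, -1, -6)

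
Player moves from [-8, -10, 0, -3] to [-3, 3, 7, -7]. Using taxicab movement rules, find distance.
29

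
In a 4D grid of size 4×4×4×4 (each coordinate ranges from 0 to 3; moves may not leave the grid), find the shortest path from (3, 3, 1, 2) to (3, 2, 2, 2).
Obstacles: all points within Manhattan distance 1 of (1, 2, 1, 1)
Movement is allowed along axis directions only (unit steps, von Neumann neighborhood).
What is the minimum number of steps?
2
(one shortest path: (3, 3, 1, 2) → (3, 2, 1, 2) → (3, 2, 2, 2))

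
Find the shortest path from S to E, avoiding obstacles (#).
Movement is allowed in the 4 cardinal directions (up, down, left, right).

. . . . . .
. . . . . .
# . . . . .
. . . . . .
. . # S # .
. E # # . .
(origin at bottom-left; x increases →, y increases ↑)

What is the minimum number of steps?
5
(one shortest path: (3, 1) → (3, 2) → (2, 2) → (1, 2) → (1, 1) → (1, 0))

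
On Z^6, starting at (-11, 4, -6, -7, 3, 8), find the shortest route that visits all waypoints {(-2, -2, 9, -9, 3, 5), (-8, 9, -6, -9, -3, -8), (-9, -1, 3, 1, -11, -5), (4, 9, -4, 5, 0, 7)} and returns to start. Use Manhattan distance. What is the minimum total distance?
208
(one optimal route: (-11, 4, -6, -7, 3, 8) → (-2, -2, 9, -9, 3, 5) → (-9, -1, 3, 1, -11, -5) → (-8, 9, -6, -9, -3, -8) → (4, 9, -4, 5, 0, 7) → (-11, 4, -6, -7, 3, 8))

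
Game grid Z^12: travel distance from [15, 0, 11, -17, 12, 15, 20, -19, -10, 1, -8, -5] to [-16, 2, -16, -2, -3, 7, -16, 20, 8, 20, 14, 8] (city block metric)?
245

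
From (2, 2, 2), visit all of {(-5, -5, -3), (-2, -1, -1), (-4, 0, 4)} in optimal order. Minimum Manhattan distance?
27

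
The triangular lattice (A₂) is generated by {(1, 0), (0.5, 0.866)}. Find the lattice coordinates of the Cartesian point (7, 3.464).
5b₁ + 4b₂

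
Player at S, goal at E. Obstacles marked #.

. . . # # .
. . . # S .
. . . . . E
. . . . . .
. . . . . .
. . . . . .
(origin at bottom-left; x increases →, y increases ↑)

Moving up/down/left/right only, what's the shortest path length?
2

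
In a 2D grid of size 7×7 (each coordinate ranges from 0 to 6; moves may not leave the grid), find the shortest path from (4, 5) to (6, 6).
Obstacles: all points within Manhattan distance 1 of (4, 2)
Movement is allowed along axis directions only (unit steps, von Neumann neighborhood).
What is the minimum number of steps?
3
(one shortest path: (4, 5) → (5, 5) → (6, 5) → (6, 6))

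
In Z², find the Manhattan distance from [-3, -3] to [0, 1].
7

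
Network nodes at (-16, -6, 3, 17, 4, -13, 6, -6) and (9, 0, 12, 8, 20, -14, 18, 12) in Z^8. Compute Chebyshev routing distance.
25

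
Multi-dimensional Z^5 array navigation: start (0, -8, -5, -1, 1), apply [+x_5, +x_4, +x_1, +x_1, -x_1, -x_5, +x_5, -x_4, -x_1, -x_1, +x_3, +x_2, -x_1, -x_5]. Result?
(-2, -7, -4, -1, 1)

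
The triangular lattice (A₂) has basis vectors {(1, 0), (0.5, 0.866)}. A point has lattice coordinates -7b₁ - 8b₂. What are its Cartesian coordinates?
(-11, -6.928)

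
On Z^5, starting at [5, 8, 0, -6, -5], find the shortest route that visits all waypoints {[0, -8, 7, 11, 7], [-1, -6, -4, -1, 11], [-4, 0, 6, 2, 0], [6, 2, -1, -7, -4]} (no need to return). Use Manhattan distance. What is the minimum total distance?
101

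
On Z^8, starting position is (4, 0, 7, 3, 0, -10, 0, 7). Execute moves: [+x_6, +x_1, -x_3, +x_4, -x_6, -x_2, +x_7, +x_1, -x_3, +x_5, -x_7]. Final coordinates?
(6, -1, 5, 4, 1, -10, 0, 7)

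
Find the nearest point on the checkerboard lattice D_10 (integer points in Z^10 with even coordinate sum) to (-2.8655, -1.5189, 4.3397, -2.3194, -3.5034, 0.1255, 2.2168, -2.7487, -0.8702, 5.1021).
(-3, -2, 4, -2, -4, 0, 2, -3, -1, 5)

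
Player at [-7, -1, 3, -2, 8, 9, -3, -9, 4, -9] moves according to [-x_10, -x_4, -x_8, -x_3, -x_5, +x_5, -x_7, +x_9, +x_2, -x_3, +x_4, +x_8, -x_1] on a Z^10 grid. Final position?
(-8, 0, 1, -2, 8, 9, -4, -9, 5, -10)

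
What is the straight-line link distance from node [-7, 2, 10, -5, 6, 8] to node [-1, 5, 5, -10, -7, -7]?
22.1133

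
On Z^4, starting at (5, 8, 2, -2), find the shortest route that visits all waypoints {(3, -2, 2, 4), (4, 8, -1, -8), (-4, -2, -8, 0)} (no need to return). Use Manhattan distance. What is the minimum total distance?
57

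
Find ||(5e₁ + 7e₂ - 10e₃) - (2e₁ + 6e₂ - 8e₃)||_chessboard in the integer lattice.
3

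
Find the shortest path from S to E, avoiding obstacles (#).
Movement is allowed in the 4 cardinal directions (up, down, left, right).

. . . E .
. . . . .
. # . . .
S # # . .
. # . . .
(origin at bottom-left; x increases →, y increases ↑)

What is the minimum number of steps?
6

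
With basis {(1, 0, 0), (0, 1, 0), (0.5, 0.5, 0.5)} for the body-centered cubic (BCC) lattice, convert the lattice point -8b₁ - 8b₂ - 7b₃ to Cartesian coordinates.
(-11.5, -11.5, -3.5)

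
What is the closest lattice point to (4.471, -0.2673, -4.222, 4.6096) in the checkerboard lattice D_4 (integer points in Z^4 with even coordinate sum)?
(5, 0, -4, 5)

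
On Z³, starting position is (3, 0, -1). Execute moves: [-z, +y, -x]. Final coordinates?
(2, 1, -2)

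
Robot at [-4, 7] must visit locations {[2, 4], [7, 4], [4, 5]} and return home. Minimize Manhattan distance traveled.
28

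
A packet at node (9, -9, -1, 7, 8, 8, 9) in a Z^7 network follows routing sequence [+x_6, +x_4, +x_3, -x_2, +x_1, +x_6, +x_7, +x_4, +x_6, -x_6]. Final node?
(10, -10, 0, 9, 8, 10, 10)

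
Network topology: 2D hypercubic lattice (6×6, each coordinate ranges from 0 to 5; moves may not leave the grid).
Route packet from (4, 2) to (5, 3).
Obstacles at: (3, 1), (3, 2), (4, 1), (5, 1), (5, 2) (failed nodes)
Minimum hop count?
2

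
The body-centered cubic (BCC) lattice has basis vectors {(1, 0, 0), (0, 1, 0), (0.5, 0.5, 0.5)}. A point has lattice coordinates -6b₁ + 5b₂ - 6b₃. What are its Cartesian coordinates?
(-9, 2, -3)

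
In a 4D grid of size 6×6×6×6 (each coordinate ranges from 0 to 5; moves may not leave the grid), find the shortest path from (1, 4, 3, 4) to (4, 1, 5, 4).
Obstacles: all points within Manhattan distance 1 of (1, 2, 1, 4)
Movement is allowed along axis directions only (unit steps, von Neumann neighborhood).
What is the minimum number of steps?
8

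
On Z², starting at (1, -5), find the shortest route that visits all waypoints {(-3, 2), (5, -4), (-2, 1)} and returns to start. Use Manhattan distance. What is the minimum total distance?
30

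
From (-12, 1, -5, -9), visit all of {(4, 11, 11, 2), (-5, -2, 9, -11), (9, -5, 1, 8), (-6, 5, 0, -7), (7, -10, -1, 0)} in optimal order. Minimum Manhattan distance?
129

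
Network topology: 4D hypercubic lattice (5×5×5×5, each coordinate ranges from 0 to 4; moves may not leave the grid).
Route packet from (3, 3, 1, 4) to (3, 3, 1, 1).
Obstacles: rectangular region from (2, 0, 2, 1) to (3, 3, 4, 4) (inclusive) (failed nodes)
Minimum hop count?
3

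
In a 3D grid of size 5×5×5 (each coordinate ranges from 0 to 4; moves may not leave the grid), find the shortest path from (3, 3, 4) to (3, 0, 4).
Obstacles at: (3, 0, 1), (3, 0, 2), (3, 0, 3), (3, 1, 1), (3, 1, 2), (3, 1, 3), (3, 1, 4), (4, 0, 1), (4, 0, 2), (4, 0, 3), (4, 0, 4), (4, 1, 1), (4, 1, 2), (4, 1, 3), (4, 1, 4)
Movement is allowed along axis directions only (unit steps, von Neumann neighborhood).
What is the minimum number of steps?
5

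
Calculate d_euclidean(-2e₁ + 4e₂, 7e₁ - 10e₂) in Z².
16.6433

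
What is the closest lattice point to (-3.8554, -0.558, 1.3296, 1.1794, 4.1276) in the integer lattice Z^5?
(-4, -1, 1, 1, 4)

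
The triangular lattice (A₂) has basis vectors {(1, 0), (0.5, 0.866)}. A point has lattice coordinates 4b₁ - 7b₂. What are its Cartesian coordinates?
(0.5, -6.062)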